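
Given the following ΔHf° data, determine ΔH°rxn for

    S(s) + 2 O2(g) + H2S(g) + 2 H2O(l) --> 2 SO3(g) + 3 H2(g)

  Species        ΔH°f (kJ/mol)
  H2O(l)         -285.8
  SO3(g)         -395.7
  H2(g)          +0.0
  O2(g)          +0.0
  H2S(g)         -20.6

ΔH°rxn = -199.2 kJ/mol

ΔH°rxn = Σ nΔHf°(products) − Σ nΔHf°(reactants).
Products: 2·(-395.7) + 3·(+0.0) = -791.4
Reactants: 1·(+0.0) + 2·(+0.0) + 1·(-20.6) + 2·(-285.8) = -592.2
ΔH°rxn = (-791.4) − (-592.2) = -199.2 kJ/mol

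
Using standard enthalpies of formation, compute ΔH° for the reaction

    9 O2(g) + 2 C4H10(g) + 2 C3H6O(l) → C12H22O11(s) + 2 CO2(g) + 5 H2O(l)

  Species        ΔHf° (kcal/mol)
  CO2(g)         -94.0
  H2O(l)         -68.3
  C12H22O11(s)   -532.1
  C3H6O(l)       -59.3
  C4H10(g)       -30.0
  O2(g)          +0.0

ΔH°rxn = Σ nΔHf°(products) − Σ nΔHf°(reactants).
Products: 1·(-532.1) + 2·(-94.0) + 5·(-68.3) = -1061.6
Reactants: 9·(+0.0) + 2·(-30.0) + 2·(-59.3) = -178.6
ΔH° = (-1061.6) − (-178.6) = -883.0 kcal/mol

ΔH° = -883.0 kcal/mol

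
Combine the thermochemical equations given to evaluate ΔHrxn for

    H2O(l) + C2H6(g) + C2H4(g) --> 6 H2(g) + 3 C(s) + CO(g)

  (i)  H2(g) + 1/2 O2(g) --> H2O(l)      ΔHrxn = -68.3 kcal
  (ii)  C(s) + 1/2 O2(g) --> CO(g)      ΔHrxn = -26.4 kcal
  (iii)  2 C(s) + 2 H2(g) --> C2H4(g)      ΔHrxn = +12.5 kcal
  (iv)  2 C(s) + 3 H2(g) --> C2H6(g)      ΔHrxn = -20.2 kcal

ΔHrxn = 49.6 kcal

(i) reversed (reverse to put H2O(l) on the reactant side): +68.3 kcal
(ii) as written (CO(g) already on the product side): -26.4 kcal
(iii) reversed (C2H4(g) must end up as a reactant): -12.5 kcal
(iv) reversed (C2H6(g) must end up as a reactant): +20.2 kcal
Summing the manipulated equations, ΔHrxn = (-1)·(-68.3) + (1)·(-26.4) + (-1)·(+12.5) + (-1)·(-20.2) = 49.6 kcal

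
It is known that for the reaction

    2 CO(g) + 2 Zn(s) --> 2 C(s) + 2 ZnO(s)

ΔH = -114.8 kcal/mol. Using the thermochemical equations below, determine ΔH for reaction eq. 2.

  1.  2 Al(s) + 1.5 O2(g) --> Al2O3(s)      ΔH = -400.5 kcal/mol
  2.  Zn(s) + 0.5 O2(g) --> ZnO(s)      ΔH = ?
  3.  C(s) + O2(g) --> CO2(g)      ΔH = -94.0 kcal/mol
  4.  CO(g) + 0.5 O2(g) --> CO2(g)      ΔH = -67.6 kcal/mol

eq. 1: not needed.
eq. 2 × 2: contributes 2·x
eq. 3 reversed and × 2: (-2)·(-94.0) = +188.0 kcal/mol
eq. 4 × 2: (2)·(-67.6) = -135.2 kcal/mol
-114.8 = (+188.0) + (-135.2) + 2·x
x = (-114.8 − (+52.8)) / (2) = -83.8 kcal/mol

ΔH = -83.8 kcal/mol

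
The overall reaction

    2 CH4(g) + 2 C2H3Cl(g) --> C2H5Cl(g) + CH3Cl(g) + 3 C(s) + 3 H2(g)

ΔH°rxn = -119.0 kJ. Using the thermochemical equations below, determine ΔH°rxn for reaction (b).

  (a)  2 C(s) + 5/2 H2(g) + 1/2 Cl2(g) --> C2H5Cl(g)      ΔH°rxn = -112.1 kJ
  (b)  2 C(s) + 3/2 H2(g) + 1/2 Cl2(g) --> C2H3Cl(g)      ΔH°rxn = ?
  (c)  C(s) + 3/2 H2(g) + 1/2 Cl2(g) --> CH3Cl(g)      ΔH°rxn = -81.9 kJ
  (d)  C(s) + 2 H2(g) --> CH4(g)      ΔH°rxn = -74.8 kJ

ΔH°rxn = 37.3 kJ

(a) as written: -112.1 kJ
(b) reversed and × 2: contributes −2·x
(c) as written: -81.9 kJ
(d) reversed and × 2: (-2)·(-74.8) = +149.6 kJ
-119.0 = (-112.1) + (-81.9) + (+149.6) − 2·x
x = (-119.0 − (-44.4)) / (-2) = 37.3 kJ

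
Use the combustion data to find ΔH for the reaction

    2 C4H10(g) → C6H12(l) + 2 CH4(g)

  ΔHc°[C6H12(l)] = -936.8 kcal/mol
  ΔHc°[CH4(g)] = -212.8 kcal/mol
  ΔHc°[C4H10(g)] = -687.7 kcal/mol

Using ΔH = Σ nΔHc°(reactants) − Σ nΔHc°(products):
= [2·(-687.7)] − [1·(-936.8) + 2·(-212.8)]
= -13.0 kcal/mol

ΔH = -13.0 kcal/mol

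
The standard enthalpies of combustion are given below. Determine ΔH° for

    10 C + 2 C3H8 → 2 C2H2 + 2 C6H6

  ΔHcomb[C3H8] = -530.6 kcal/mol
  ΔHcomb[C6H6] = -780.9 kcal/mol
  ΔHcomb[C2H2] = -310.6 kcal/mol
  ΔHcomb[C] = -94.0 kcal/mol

Using ΔH = Σ nΔHc°(reactants) − Σ nΔHc°(products):
= [10·(-94.0) + 2·(-530.6)] − [2·(-310.6) + 2·(-780.9)]
= 181.8 kcal/mol

ΔH° = 181.8 kcal/mol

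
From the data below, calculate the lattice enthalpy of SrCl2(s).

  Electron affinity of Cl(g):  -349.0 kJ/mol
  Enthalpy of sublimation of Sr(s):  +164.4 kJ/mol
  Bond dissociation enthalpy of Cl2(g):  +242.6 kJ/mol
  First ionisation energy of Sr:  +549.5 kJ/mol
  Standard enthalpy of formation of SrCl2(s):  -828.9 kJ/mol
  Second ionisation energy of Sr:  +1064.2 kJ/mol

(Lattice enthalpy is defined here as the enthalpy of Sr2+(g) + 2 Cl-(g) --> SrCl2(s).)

U = -2151.6 kJ/mol

ΔHf° = 1·ΔHsub + 1·(ΣIE) + 1·D(Cl2) + 2·EA + U
-828.9 = 1·(+164.4) + 1·(+1613.7) + 1·(+242.6) + 2·(-349.0) + U
U = -828.9 − (+1322.7) = -2151.6 kJ/mol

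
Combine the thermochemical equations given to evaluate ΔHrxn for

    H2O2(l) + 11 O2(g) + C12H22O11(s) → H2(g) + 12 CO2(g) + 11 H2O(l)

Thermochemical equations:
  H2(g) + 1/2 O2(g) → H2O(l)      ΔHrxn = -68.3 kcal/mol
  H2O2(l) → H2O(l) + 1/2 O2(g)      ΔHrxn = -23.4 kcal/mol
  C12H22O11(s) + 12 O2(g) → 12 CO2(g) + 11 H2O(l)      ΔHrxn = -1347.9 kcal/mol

equation 1 reversed: +68.3 kcal/mol
equation 2 as written: -23.4 kcal/mol
equation 3 as written: -1347.9 kcal/mol
By Hess's law, ΔHrxn = (-1)·(-68.3) + (1)·(-23.4) + (1)·(-1347.9) = -1303.0 kcal/mol

ΔHrxn = -1303.0 kcal/mol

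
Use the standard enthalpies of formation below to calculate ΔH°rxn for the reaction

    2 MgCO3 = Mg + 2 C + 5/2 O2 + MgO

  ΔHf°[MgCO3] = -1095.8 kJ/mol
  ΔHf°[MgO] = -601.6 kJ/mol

ΔH°rxn = 1590.0 kJ/mol

ΔH°rxn = Σ nΔHf°(products) − Σ nΔHf°(reactants).
Products: 1·(+0.0) + 2·(+0.0) + 5/2·(+0.0) + 1·(-601.6) = -601.6
Reactants: 2·(-1095.8) = -2191.6
ΔH°rxn = (-601.6) − (-2191.6) = 1590.0 kJ/mol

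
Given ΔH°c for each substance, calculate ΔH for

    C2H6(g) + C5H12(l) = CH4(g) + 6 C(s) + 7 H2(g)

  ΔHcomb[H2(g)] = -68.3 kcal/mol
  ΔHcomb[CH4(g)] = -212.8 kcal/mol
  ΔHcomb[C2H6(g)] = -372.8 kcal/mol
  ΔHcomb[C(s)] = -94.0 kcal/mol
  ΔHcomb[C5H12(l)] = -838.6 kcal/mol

ΔH = 43.5 kcal/mol

With combustion enthalpies, reactants minus products:
= [1·(-372.8) + 1·(-838.6)] − [1·(-212.8) + 6·(-94.0) + 7·(-68.3)]
= 43.5 kcal/mol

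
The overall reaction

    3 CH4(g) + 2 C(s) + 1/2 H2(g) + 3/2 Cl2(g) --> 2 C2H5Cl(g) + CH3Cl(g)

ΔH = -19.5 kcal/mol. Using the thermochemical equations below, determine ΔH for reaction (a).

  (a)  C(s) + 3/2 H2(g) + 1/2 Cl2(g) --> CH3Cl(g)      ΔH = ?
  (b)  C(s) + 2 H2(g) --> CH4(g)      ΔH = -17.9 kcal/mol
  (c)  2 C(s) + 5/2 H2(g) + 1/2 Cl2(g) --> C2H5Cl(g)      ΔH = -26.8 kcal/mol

ΔH = -19.6 kcal/mol

(a) as written (CH3Cl(g) already on the product side): contributes x
(b) reversed and × 3 (CH4(g) must end up as a reactant; ×3 to match 3 CH4(g) in the target): (-3)·(-17.9) = +53.7 kcal/mol
(c) × 2 (scale by 2 for the 2 C2H5Cl(g)): (2)·(-26.8) = -53.6 kcal/mol
-19.5 = (+53.7) + (-53.6) + x
x = (-19.5 − (+0.1)) / (1) = -19.6 kcal/mol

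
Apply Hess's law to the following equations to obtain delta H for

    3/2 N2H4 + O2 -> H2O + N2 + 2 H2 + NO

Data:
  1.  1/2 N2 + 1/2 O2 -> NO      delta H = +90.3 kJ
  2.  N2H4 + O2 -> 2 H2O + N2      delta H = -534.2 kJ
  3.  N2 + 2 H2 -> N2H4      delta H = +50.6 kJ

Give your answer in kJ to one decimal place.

delta H = -227.4 kJ

eq. 1 as written: +90.3 kJ
eq. 2 × 1/2: (1/2)·(-534.2) = -267.1 kJ
eq. 3 reversed: -50.6 kJ
Combining the equations, delta H = (1)·(+90.3) + (1/2)·(-534.2) + (-1)·(+50.6) = -227.4 kJ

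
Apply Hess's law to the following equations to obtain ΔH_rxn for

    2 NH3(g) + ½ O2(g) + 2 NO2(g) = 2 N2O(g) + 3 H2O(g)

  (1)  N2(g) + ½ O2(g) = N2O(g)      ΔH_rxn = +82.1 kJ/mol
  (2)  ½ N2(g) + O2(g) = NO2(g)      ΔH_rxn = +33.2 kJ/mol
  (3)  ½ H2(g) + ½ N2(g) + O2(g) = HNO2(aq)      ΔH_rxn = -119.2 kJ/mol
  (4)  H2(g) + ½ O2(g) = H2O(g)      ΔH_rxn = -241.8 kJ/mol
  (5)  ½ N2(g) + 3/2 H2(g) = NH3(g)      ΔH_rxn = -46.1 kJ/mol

(1) × 2: (2)·(+82.1) = +164.2 kJ/mol
(2) reversed and × 2: (-2)·(+33.2) = -66.4 kJ/mol
(3): not needed.
(4) × 3: (3)·(-241.8) = -725.4 kJ/mol
(5) reversed and × 2: (-2)·(-46.1) = +92.2 kJ/mol
ΔH_rxn = (+164.2) + (-66.4) + (-725.4) + (+92.2) = -535.4 kJ/mol

ΔH_rxn = -535.4 kJ/mol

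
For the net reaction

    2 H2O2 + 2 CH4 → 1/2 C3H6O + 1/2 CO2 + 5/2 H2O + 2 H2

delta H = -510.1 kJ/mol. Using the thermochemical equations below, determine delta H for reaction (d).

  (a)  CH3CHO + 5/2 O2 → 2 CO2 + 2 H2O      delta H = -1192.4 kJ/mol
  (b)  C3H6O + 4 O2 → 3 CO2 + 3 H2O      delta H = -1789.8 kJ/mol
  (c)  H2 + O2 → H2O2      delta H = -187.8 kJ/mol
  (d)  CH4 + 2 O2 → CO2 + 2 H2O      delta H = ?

(a): not needed (CH3CHO appears nowhere else).
(b) reversed and × 1/2 (C3H6O must end up as a product; scale by 1/2 for the 1/2 C3H6O): (-1/2)·(-1789.8) = +894.9 kJ/mol
(c) reversed and × 2 (H2O2 must end up as a reactant; scale by 2 for the 2 H2O2): (-2)·(-187.8) = +375.6 kJ/mol
(d) × 2 (×2 to match 2 CH4 in the target): contributes 2·x
-510.1 = (+894.9) + (+375.6) + 2·x
x = (-510.1 − (+1270.5)) / (2) = -890.3 kJ/mol

delta H = -890.3 kJ/mol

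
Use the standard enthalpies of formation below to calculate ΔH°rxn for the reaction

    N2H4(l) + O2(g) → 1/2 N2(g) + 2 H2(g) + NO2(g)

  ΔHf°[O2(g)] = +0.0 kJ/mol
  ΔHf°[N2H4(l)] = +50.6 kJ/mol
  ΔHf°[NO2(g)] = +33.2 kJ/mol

Products: 1/2·(+0.0) + 2·(+0.0) + 1·(+33.2) = +33.2
Reactants: 1·(+50.6) + 1·(+0.0) = +50.6
ΔH°rxn = (+33.2) − (+50.6) = -17.4 kJ/mol

ΔH°rxn = -17.4 kJ/mol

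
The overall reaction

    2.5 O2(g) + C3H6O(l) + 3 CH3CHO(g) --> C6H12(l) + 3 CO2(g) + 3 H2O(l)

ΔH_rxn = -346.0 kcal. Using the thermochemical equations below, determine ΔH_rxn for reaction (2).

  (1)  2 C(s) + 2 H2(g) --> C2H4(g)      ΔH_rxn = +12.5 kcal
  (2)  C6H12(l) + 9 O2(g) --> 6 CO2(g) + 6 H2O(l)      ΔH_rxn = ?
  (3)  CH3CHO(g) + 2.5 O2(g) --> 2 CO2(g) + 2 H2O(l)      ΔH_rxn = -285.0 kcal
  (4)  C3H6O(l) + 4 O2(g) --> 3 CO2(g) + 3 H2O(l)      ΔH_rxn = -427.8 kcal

ΔH_rxn = -936.8 kcal

(1): not needed (H2(g) appears nowhere else).
(2) reversed (reverse to put C6H12(l) on the product side): contributes −x
(3) × 3 (scale by 3 for the 3 CH3CHO(g)): (3)·(-285.0) = -855.0 kcal
(4) as written (C3H6O(l) already on the reactant side): -427.8 kcal
-346.0 = (-855.0) + (-427.8) − x
x = (-346.0 − (-1282.8)) / (-1) = -936.8 kcal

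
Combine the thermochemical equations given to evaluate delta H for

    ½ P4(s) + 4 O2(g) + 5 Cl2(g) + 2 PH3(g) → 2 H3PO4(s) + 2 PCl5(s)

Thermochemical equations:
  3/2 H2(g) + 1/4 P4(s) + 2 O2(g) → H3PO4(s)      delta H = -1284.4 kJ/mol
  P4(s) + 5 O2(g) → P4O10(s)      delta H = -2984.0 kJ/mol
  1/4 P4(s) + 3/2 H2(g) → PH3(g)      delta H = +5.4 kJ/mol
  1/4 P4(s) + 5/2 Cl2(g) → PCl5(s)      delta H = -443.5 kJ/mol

delta H = -3466.6 kJ/mol

equation 1 × 2 (scale by 2 for the 2 H3PO4(s)): (2)·(-1284.4) = -2568.8 kJ/mol
equation 2: not needed (P4O10(s) appears nowhere else).
equation 3 reversed and × 2 (PH3(g) must end up as a reactant; scale by 2 for the 2 PH3(g)): (-2)·(+5.4) = -10.8 kJ/mol
equation 4 × 2 (×2 to match 2 PCl5(s) in the target): (2)·(-443.5) = -887.0 kJ/mol
Summing the manipulated equations, delta H = (2)·(-1284.4) + (-2)·(+5.4) + (2)·(-443.5) = -3466.6 kJ/mol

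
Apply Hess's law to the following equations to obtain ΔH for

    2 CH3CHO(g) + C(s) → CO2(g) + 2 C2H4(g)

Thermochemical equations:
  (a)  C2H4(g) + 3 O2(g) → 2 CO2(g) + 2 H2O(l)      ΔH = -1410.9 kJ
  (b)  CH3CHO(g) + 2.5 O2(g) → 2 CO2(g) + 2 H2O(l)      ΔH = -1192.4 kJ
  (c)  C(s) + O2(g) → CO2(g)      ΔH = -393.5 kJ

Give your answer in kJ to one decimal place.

(a) reversed and × 2: (-2)·(-1410.9) = +2821.8 kJ
(b) × 2: (2)·(-1192.4) = -2384.8 kJ
(c) as written: -393.5 kJ
By Hess's law, ΔH = (-2)·(-1410.9) + (2)·(-1192.4) + (1)·(-393.5) = 43.5 kJ

ΔH = 43.5 kJ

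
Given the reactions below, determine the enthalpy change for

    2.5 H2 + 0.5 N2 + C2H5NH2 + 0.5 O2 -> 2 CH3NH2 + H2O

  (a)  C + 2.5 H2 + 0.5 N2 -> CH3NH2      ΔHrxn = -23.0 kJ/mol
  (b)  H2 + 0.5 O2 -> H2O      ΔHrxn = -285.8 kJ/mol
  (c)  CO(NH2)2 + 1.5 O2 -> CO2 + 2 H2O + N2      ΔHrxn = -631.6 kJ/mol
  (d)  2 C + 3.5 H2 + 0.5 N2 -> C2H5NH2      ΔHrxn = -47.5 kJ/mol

ΔHrxn = -284.3 kJ/mol

(a) × 2: (2)·(-23.0) = -46.0 kJ/mol
(b) as written: -285.8 kJ/mol
(c): not needed.
(d) reversed: +47.5 kJ/mol
ΔHrxn = (2)·(-23.0) + (1)·(-285.8) + (-1)·(-47.5) = -284.3 kJ/mol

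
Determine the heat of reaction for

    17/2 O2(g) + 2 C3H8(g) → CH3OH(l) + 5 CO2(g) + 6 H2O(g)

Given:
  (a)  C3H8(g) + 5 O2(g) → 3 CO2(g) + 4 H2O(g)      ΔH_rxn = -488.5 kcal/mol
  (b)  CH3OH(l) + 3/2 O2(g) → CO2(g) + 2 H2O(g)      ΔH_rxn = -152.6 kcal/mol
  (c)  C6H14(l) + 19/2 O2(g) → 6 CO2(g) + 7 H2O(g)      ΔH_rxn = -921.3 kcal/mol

(a) × 2 (scale by 2 for the 2 C3H8(g)): (2)·(-488.5) = -977.0 kcal/mol
(b) reversed (reverse to put CH3OH(l) on the product side): +152.6 kcal/mol
(c): not needed (C6H14(l) appears nowhere else).
ΔH_rxn = (-977.0) + (+152.6) = -824.4 kcal/mol

ΔH_rxn = -824.4 kcal/mol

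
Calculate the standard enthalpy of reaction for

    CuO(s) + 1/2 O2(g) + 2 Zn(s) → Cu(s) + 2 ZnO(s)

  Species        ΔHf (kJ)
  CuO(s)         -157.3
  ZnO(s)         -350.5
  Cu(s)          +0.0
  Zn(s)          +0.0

Products: 1·(+0.0) + 2·(-350.5) = -701.0
Reactants: 1·(-157.3) + 1/2·(+0.0) + 2·(+0.0) = -157.3
ΔHrxn = (-701.0) − (-157.3) = -543.7 kJ

ΔHrxn = -543.7 kJ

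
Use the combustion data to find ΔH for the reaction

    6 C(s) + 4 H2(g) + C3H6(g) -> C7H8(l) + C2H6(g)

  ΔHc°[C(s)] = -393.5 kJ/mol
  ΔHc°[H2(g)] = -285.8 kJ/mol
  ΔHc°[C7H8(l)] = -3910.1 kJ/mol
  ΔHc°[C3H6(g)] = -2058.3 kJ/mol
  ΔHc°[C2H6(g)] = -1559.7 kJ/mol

ΔH = -92.7 kJ/mol

With combustion enthalpies, reactants minus products:
= [6·(-393.5) + 4·(-285.8) + 1·(-2058.3)] − [1·(-3910.1) + 1·(-1559.7)]
= -92.7 kJ/mol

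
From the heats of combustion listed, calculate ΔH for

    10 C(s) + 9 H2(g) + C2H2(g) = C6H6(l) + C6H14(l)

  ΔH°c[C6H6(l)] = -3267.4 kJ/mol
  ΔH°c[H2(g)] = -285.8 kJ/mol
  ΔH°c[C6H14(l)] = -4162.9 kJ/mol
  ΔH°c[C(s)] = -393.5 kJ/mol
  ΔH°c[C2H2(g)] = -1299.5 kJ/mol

ΔH = -376.4 kJ/mol

Using ΔH = Σ nΔHc°(reactants) − Σ nΔHc°(products):
= [10·(-393.5) + 9·(-285.8) + 1·(-1299.5)] − [1·(-3267.4) + 1·(-4162.9)]
= -376.4 kJ/mol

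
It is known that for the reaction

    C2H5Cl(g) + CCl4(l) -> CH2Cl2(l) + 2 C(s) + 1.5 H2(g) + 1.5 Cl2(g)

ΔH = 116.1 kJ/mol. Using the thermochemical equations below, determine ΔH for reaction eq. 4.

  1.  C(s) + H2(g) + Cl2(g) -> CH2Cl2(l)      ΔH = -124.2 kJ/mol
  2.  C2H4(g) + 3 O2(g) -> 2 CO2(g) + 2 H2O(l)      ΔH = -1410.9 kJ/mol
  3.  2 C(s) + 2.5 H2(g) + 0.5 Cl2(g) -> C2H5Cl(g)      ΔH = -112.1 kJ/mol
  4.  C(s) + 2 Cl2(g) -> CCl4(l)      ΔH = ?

eq. 1 as written: -124.2 kJ/mol
eq. 2: not needed.
eq. 3 reversed: +112.1 kJ/mol
eq. 4 reversed: contributes −x
+116.1 = (-124.2) + (+112.1) − x
x = (+116.1 − (-12.1)) / (-1) = -128.2 kJ/mol

ΔH = -128.2 kJ/mol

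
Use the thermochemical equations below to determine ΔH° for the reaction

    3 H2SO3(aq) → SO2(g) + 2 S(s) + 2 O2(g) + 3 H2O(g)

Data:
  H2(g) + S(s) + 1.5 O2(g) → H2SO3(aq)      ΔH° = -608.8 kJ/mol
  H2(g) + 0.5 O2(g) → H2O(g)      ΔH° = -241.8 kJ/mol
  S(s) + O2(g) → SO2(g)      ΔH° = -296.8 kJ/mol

equation 1 reversed and × 3: (-3)·(-608.8) = +1826.4 kJ/mol
equation 2 × 3: (3)·(-241.8) = -725.4 kJ/mol
equation 3 as written: -296.8 kJ/mol
Combining the equations, ΔH° = (-3)·(-608.8) + (3)·(-241.8) + (1)·(-296.8) = 804.2 kJ/mol

ΔH° = 804.2 kJ/mol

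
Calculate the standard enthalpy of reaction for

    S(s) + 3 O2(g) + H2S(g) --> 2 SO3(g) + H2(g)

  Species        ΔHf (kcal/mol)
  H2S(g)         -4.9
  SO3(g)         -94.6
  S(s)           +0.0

Products: 2·(-94.6) + 1·(+0.0) = -189.2
Reactants: 1·(+0.0) + 3·(+0.0) + 1·(-4.9) = -4.9
ΔHrxn = (-189.2) − (-4.9) = -184.3 kcal/mol

ΔHrxn = -184.3 kcal/mol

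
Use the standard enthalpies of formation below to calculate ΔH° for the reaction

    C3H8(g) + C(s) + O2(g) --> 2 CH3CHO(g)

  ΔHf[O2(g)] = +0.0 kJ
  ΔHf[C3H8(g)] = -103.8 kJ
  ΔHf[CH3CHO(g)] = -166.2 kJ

ΔH° = -228.6 kJ

Products: 2·(-166.2) = -332.4
Reactants: 1·(-103.8) + 1·(+0.0) + 1·(+0.0) = -103.8
ΔH° = (-332.4) − (-103.8) = -228.6 kJ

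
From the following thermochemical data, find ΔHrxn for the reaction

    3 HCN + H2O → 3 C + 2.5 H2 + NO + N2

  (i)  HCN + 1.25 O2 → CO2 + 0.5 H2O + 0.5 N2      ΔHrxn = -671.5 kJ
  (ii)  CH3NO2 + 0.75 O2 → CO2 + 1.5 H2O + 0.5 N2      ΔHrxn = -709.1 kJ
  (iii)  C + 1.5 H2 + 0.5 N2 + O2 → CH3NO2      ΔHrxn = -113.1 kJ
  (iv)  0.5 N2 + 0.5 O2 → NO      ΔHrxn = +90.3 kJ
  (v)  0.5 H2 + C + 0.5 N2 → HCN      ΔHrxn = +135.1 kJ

(i) as written: -671.5 kJ
(ii) reversed: +709.1 kJ
(iii) reversed: +113.1 kJ
(iv) as written: +90.3 kJ
(v) reversed and × 2: (-2)·(+135.1) = -270.2 kJ
ΔHrxn = (1)·(-671.5) + (-1)·(-709.1) + (-1)·(-113.1) + (1)·(+90.3) + (-2)·(+135.1) = -29.2 kJ

ΔHrxn = -29.2 kJ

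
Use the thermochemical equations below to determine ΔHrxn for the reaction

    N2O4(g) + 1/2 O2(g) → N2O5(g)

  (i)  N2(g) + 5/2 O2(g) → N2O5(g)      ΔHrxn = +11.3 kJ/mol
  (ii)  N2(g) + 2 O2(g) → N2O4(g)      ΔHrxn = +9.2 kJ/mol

(i) as written (N2O5(g) already on the product side): +11.3 kJ/mol
(ii) reversed (reverse to put N2O4(g) on the reactant side): -9.2 kJ/mol
ΔHrxn = (+11.3) + (-9.2) = 2.1 kJ/mol

ΔHrxn = 2.1 kJ/mol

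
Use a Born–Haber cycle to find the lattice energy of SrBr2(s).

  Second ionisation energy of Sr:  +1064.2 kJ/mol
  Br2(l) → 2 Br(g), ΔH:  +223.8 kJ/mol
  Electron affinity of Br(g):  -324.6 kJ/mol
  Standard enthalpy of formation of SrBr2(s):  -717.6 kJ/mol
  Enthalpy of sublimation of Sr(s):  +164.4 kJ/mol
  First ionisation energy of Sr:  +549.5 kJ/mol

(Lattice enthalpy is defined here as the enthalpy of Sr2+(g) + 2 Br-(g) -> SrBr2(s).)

ΔHf° = 1·ΔHsub + 1·(ΣIE) + 1·D(Br2) + 2·EA + U
-717.6 = 1·(+164.4) + 1·(+1613.7) + 1·(+223.8) + 2·(-324.6) + U
U = -717.6 − (+1352.7) = -2070.3 kJ/mol

U = -2070.3 kJ/mol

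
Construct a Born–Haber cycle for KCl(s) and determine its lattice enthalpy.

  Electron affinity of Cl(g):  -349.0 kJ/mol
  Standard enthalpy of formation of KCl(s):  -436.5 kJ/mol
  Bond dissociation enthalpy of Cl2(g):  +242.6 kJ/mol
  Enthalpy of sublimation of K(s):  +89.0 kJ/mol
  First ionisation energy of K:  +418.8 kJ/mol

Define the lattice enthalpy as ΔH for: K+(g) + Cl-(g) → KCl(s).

ΔHf° = 1·ΔHsub + 1·(ΣIE) + 1/2·D(Cl2) + 1·EA + U
-436.5 = 1·(+89.0) + 1·(+418.8) + 1/2·(+242.6) + 1·(-349.0) + U
U = -436.5 − (+280.1) = -716.6 kJ/mol

U = -716.6 kJ/mol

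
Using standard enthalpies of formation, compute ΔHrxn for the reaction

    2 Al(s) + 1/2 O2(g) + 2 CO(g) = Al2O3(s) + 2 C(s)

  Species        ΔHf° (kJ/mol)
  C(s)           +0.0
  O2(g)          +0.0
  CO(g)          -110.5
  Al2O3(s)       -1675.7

ΔHrxn = -1454.7 kJ/mol

Products: 1·(-1675.7) + 2·(+0.0) = -1675.7
Reactants: 2·(+0.0) + 1/2·(+0.0) + 2·(-110.5) = -221.0
ΔHrxn = (-1675.7) − (-221.0) = -1454.7 kJ/mol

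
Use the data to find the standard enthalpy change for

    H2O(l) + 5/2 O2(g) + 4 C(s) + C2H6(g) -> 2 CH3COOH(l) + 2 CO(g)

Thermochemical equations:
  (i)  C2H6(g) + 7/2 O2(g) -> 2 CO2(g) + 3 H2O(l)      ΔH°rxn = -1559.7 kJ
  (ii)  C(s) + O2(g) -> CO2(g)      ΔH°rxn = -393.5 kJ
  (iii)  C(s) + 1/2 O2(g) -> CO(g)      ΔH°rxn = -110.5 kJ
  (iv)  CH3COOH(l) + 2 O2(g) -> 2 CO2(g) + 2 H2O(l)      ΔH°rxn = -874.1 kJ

ΔH°rxn = -819.5 kJ

(i) as written (C2H6(g) already on the reactant side): -1559.7 kJ
(ii) × 2: (2)·(-393.5) = -787.0 kJ
(iii) × 2 (×2 to match 2 CO(g) in the target): (2)·(-110.5) = -221.0 kJ
(iv) reversed and × 2 (CH3COOH(l) must end up as a product; scale by 2 for the 2 CH3COOH(l)): (-2)·(-874.1) = +1748.2 kJ
ΔH°rxn = (1)·(-1559.7) + (2)·(-393.5) + (2)·(-110.5) + (-2)·(-874.1) = -819.5 kJ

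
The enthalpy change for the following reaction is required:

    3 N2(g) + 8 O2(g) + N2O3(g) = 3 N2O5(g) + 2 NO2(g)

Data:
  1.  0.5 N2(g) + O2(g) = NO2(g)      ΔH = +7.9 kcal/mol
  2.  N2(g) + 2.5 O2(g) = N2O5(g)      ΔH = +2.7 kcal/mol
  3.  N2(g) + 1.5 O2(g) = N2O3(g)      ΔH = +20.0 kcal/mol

ΔH = 3.9 kcal/mol

eq. 1 × 2: (2)·(+7.9) = +15.8 kcal/mol
eq. 2 × 3: (3)·(+2.7) = +8.1 kcal/mol
eq. 3 reversed: -20.0 kcal/mol
By Hess's law, ΔH = (2)·(+7.9) + (3)·(+2.7) + (-1)·(+20.0) = 3.9 kcal/mol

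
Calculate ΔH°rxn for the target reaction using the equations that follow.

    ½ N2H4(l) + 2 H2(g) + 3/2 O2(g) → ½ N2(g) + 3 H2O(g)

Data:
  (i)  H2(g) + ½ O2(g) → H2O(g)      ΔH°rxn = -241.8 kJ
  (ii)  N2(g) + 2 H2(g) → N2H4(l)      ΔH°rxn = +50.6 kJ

(i) × 3: (3)·(-241.8) = -725.4 kJ
(ii) reversed and × 1/2: (-1/2)·(+50.6) = -25.3 kJ
ΔH°rxn = (3)·(-241.8) + (-1/2)·(+50.6) = -750.7 kJ

ΔH°rxn = -750.7 kJ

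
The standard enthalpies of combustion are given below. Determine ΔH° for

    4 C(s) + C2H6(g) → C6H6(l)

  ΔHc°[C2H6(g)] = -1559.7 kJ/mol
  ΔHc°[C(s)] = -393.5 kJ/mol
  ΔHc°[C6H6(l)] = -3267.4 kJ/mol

With combustion enthalpies, reactants minus products:
= [4·(-393.5) + 1·(-1559.7)] − [1·(-3267.4)]
= 133.7 kJ/mol

ΔH° = 133.7 kJ/mol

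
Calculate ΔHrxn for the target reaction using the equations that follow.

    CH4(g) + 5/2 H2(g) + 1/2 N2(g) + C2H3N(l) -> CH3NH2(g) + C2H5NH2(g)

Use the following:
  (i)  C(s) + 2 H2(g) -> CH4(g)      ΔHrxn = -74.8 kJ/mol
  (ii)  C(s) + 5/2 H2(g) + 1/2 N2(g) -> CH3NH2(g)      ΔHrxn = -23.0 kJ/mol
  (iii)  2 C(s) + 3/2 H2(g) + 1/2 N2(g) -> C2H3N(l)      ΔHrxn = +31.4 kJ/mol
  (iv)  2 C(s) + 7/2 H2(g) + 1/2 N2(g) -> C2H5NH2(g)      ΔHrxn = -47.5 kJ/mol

ΔHrxn = -27.1 kJ/mol

(i) reversed: +74.8 kJ/mol
(ii) as written: -23.0 kJ/mol
(iii) reversed: -31.4 kJ/mol
(iv) as written: -47.5 kJ/mol
ΔHrxn = (-1)·(-74.8) + (1)·(-23.0) + (-1)·(+31.4) + (1)·(-47.5) = -27.1 kJ/mol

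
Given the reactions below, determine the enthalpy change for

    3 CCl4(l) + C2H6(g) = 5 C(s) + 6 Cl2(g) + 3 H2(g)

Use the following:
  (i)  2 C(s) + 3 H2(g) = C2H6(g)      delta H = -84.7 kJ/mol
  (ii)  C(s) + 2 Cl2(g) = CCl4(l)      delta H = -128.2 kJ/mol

delta H = 469.3 kJ/mol

(i) reversed (C2H6(g) must end up as a reactant): +84.7 kJ/mol
(ii) reversed and × 3 (reverse to put CCl4(l) on the reactant side; scale by 3 for the 3 CCl4(l)): (-3)·(-128.2) = +384.6 kJ/mol
Since enthalpy is a state function, delta H = (-1)·(-84.7) + (-3)·(-128.2) = 469.3 kJ/mol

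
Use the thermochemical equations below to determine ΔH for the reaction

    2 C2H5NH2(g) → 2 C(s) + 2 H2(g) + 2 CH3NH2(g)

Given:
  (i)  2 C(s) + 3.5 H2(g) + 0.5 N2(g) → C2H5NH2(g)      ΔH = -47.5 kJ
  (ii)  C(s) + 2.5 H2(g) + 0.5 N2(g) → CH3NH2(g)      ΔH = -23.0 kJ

ΔH = 49.0 kJ

(i) reversed and × 2: (-2)·(-47.5) = +95.0 kJ
(ii) × 2: (2)·(-23.0) = -46.0 kJ
ΔH = (+95.0) + (-46.0) = 49.0 kJ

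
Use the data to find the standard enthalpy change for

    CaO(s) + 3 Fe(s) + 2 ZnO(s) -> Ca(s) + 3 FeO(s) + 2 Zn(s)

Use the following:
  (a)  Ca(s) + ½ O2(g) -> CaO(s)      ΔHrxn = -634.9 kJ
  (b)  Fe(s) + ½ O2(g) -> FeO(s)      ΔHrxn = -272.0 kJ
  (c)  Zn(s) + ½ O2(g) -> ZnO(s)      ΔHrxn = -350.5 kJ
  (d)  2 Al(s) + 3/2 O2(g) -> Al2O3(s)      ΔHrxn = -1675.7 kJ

(a) reversed: +634.9 kJ
(b) × 3: (3)·(-272.0) = -816.0 kJ
(c) reversed and × 2: (-2)·(-350.5) = +701.0 kJ
(d): not needed.
Combining the equations, ΔHrxn = (+634.9) + (-816.0) + (+701.0) = 519.9 kJ

ΔHrxn = 519.9 kJ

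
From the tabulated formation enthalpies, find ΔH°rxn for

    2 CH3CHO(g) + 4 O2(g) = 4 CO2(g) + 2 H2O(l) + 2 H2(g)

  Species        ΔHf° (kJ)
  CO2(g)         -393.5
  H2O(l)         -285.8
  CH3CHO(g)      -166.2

Products: 4·(-393.5) + 2·(-285.8) + 2·(+0.0) = -2145.6
Reactants: 2·(-166.2) + 4·(+0.0) = -332.4
ΔH°rxn = (-2145.6) − (-332.4) = -1813.2 kJ

ΔH°rxn = -1813.2 kJ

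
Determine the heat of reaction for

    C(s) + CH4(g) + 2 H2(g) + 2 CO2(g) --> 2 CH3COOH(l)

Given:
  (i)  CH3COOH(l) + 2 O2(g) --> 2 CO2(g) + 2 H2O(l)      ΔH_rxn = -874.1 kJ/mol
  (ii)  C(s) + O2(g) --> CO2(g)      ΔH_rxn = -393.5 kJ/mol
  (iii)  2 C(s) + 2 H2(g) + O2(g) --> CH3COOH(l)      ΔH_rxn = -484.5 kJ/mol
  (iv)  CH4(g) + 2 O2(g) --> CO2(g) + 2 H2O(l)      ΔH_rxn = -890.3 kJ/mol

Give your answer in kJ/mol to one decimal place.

ΔH_rxn = -107.2 kJ/mol

(i) reversed: +874.1 kJ/mol
(ii) reversed: +393.5 kJ/mol
(iii) as written: -484.5 kJ/mol
(iv) as written: -890.3 kJ/mol
By Hess's law, ΔH_rxn = (-1)·(-874.1) + (-1)·(-393.5) + (1)·(-484.5) + (1)·(-890.3) = -107.2 kJ/mol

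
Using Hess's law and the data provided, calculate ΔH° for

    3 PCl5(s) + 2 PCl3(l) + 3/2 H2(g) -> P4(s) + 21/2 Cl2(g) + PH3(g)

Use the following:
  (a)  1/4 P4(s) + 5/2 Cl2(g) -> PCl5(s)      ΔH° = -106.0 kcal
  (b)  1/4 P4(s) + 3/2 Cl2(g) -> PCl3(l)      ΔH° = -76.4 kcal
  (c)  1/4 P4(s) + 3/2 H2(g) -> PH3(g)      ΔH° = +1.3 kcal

ΔH° = 472.1 kcal

(a) reversed and × 3 (reverse to put PCl5(s) on the reactant side; scale by 3 for the 3 PCl5(s)): (-3)·(-106.0) = +318.0 kcal
(b) reversed and × 2 (reverse to put PCl3(l) on the reactant side; scale by 2 for the 2 PCl3(l)): (-2)·(-76.4) = +152.8 kcal
(c) as written (PH3(g) already on the product side): +1.3 kcal
Summing the manipulated equations, ΔH° = (+318.0) + (+152.8) + (+1.3) = 472.1 kcal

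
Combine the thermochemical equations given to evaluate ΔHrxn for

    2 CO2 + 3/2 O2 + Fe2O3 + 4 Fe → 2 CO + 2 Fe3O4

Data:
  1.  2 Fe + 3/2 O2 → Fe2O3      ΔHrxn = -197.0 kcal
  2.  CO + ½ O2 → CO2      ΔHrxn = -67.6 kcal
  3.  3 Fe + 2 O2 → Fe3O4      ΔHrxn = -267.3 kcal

eq. 1 reversed: +197.0 kcal
eq. 2 reversed and × 2: (-2)·(-67.6) = +135.2 kcal
eq. 3 × 2: (2)·(-267.3) = -534.6 kcal
ΔHrxn = (+197.0) + (+135.2) + (-534.6) = -202.4 kcal

ΔHrxn = -202.4 kcal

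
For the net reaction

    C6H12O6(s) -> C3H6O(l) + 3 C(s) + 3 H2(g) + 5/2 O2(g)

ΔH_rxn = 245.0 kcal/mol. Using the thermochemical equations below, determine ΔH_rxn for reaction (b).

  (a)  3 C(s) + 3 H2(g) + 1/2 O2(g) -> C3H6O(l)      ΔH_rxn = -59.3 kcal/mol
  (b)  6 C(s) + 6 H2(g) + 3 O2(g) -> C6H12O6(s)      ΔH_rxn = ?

ΔH_rxn = -304.3 kcal/mol

(a) as written (C3H6O(l) already on the product side): -59.3 kcal/mol
(b) reversed (reverse to put C6H12O6(s) on the reactant side): contributes −x
+245.0 = (-59.3) − x
x = (+245.0 − (-59.3)) / (-1) = -304.3 kcal/mol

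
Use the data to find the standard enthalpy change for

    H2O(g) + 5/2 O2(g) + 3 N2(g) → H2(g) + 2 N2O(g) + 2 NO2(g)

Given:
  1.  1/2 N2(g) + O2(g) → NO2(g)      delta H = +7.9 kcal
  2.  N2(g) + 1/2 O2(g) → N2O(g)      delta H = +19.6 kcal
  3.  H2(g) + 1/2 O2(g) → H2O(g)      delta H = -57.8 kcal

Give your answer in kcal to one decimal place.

delta H = 112.8 kcal

eq. 1 × 2 (scale by 2 for the 2 NO2(g)): (2)·(+7.9) = +15.8 kcal
eq. 2 × 2 (scale by 2 for the 2 N2O(g)): (2)·(+19.6) = +39.2 kcal
eq. 3 reversed (reverse to put H2O(g) on the reactant side): +57.8 kcal
Since enthalpy is a state function, delta H = (+15.8) + (+39.2) + (+57.8) = 112.8 kcal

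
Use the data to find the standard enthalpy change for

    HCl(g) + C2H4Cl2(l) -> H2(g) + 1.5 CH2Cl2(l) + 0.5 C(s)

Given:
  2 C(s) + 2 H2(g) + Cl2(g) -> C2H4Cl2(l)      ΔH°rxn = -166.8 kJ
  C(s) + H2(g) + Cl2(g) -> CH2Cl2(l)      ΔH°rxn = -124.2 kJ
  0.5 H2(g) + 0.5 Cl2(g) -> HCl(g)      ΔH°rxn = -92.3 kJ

ΔH°rxn = 72.8 kJ

equation 1 reversed (reverse to put C2H4Cl2(l) on the reactant side): +166.8 kJ
equation 2 × 3/2 (scale by 3/2 for the 3/2 CH2Cl2(l)): (3/2)·(-124.2) = -186.3 kJ
equation 3 reversed (HCl(g) must end up as a reactant): +92.3 kJ
ΔH°rxn = (-1)·(-166.8) + (3/2)·(-124.2) + (-1)·(-92.3) = 72.8 kJ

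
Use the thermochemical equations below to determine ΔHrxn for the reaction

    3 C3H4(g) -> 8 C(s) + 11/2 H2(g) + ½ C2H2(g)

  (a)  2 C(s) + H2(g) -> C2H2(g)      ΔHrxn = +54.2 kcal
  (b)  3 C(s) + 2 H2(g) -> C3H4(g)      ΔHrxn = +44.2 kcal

ΔHrxn = -105.5 kcal

(a) × 1/2 (scale by 1/2 for the 1/2 C2H2(g)): (1/2)·(+54.2) = +27.1 kcal
(b) reversed and × 3 (reverse to put C3H4(g) on the reactant side; ×3 to match 3 C3H4(g) in the target): (-3)·(+44.2) = -132.6 kcal
Since enthalpy is a state function, ΔHrxn = (1/2)·(+54.2) + (-3)·(+44.2) = -105.5 kcal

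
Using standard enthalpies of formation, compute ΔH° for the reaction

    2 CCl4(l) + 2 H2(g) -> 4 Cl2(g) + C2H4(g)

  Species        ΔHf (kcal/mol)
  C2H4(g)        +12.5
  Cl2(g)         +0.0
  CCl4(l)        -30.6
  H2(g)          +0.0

ΔH° = 73.7 kcal/mol

Products: 4·(+0.0) + 1·(+12.5) = +12.5
Reactants: 2·(-30.6) + 2·(+0.0) = -61.2
ΔH° = (+12.5) − (-61.2) = 73.7 kcal/mol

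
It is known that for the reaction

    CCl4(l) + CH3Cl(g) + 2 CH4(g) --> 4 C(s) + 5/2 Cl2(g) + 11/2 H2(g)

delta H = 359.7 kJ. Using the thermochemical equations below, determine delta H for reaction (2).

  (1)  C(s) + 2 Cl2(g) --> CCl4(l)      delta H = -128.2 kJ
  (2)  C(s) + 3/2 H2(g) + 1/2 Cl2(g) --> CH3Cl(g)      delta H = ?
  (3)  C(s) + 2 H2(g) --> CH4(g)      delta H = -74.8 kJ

delta H = -81.9 kJ

(1) reversed: +128.2 kJ
(2) reversed: contributes −x
(3) reversed and × 2: (-2)·(-74.8) = +149.6 kJ
+359.7 = (+128.2) + (+149.6) − x
x = (+359.7 − (+277.8)) / (-1) = -81.9 kJ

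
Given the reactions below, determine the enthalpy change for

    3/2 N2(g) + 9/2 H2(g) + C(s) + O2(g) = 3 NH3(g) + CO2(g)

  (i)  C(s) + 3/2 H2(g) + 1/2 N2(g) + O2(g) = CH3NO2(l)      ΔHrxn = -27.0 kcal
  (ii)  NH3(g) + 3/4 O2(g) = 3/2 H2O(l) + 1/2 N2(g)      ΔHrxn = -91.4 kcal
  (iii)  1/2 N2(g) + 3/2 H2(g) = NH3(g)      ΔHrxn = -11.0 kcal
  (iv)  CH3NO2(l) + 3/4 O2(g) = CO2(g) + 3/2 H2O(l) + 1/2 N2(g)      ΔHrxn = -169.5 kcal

(i) as written (C(s) already on the reactant side): -27.0 kcal
(ii) reversed: +91.4 kcal
(iii) × 2: (2)·(-11.0) = -22.0 kcal
(iv) as written (CO2(g) already on the product side): -169.5 kcal
ΔHrxn = (-27.0) + (+91.4) + (-22.0) + (-169.5) = -127.1 kcal

ΔHrxn = -127.1 kcal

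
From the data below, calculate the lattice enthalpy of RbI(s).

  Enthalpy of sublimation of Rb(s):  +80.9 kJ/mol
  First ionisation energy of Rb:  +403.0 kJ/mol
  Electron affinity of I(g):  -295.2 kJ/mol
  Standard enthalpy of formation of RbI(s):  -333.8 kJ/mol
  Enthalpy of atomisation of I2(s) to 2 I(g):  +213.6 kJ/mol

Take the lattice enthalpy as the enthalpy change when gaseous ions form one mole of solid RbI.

U = -629.3 kJ/mol

ΔHf° = 1·ΔHsub + 1·(ΣIE) + 1/2·D(I2) + 1·EA + U
-333.8 = 1·(+80.9) + 1·(+403.0) + 1/2·(+213.6) + 1·(-295.2) + U
U = -333.8 − (+295.5) = -629.3 kJ/mol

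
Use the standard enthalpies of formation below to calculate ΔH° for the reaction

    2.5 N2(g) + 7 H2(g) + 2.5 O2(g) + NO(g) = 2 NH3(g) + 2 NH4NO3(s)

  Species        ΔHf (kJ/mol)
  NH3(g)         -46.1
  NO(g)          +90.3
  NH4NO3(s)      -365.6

Products: 2·(-46.1) + 2·(-365.6) = -823.4
Reactants: 5/2·(+0.0) + 7·(+0.0) + 5/2·(+0.0) + 1·(+90.3) = +90.3
ΔH° = (-823.4) − (+90.3) = -913.7 kJ/mol

ΔH° = -913.7 kJ/mol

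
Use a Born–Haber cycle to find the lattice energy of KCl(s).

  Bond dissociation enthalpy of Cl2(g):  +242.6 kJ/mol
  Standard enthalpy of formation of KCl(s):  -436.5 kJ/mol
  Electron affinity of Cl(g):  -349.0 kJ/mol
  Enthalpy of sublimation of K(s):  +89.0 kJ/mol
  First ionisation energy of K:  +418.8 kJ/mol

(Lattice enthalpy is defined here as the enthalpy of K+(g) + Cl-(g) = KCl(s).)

U = -716.6 kJ/mol

ΔHf° = 1·ΔHsub + 1·(ΣIE) + 1/2·D(Cl2) + 1·EA + U
-436.5 = 1·(+89.0) + 1·(+418.8) + 1/2·(+242.6) + 1·(-349.0) + U
U = -436.5 − (+280.1) = -716.6 kJ/mol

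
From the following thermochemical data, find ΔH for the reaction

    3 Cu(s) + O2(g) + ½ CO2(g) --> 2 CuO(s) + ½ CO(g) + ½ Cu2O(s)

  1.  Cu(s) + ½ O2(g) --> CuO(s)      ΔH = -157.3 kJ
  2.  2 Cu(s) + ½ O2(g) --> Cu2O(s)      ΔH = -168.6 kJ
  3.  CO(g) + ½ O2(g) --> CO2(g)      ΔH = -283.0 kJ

ΔH = -257.4 kJ

eq. 1 × 2 (scale by 2 for the 2 CuO(s)): (2)·(-157.3) = -314.6 kJ
eq. 2 × 1/2 (scale by 1/2 for the 1/2 Cu2O(s)): (1/2)·(-168.6) = -84.3 kJ
eq. 3 reversed and × 1/2 (CO(g) must end up as a product; scale by 1/2 for the 1/2 CO(g)): (-1/2)·(-283.0) = +141.5 kJ
By Hess's law, ΔH = (-314.6) + (-84.3) + (+141.5) = -257.4 kJ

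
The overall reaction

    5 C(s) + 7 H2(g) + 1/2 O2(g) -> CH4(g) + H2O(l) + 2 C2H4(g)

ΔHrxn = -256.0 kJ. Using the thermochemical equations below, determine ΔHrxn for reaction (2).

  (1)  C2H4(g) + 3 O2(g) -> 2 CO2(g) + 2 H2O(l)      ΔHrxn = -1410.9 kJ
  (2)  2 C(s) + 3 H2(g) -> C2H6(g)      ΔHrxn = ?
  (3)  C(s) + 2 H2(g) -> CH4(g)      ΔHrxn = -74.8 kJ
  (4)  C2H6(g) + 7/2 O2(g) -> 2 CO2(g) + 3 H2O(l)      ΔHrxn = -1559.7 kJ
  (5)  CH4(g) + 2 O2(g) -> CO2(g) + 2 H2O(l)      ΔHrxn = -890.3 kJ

(1) reversed and × 2: (-2)·(-1410.9) = +2821.8 kJ
(2) × 3: contributes 3·x
(3) reversed: +74.8 kJ
(4) × 3: (3)·(-1559.7) = -4679.1 kJ
(5) reversed and × 2: (-2)·(-890.3) = +1780.6 kJ
-256.0 = (+2821.8) + (+74.8) + (-4679.1) + (+1780.6) + 3·x
x = (-256.0 − (-1.9)) / (3) = -84.7 kJ

ΔHrxn = -84.7 kJ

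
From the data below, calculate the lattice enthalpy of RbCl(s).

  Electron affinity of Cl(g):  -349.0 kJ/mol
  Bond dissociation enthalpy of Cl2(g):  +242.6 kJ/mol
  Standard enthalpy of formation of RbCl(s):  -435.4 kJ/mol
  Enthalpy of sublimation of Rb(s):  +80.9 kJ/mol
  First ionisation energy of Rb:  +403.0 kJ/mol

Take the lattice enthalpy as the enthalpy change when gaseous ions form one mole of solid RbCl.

ΔHf° = 1·ΔHsub + 1·(ΣIE) + 1/2·D(Cl2) + 1·EA + U
-435.4 = 1·(+80.9) + 1·(+403.0) + 1/2·(+242.6) + 1·(-349.0) + U
U = -435.4 − (+256.2) = -691.6 kJ/mol

U = -691.6 kJ/mol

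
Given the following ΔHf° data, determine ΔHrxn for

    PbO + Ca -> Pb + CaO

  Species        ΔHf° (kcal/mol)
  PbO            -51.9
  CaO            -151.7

Products: 1·(+0.0) + 1·(-151.7) = -151.7
Reactants: 1·(-51.9) + 1·(+0.0) = -51.9
ΔHrxn = (-151.7) − (-51.9) = -99.8 kcal/mol

ΔHrxn = -99.8 kcal/mol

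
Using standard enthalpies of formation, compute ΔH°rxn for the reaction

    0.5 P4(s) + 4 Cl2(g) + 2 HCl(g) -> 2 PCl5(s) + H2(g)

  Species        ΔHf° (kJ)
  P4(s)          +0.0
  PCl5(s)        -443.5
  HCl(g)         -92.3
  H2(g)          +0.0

ΔH°rxn = -702.4 kJ

Products: 2·(-443.5) + 1·(+0.0) = -887.0
Reactants: 1/2·(+0.0) + 4·(+0.0) + 2·(-92.3) = -184.6
ΔH°rxn = (-887.0) − (-184.6) = -702.4 kJ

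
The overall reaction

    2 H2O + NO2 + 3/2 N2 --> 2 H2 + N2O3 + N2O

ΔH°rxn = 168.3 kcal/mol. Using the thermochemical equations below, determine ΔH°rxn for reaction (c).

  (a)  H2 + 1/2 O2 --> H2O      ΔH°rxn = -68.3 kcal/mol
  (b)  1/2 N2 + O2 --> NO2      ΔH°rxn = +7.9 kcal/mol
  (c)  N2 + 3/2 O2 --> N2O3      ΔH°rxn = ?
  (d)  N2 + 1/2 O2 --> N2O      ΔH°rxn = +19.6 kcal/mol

ΔH°rxn = 20.0 kcal/mol

(a) reversed and × 2: (-2)·(-68.3) = +136.6 kcal/mol
(b) reversed: -7.9 kcal/mol
(c) as written: contributes x
(d) as written: +19.6 kcal/mol
+168.3 = (+136.6) + (-7.9) + (+19.6) + x
x = (+168.3 − (+148.3)) / (1) = 20.0 kcal/mol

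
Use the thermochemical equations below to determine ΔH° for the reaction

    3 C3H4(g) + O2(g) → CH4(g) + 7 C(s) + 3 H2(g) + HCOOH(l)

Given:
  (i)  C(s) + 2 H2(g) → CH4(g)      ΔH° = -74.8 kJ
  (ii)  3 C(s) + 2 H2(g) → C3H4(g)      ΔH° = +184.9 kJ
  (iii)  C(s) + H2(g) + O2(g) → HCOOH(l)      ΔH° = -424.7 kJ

(i) as written: -74.8 kJ
(ii) reversed and × 3: (-3)·(+184.9) = -554.7 kJ
(iii) as written: -424.7 kJ
Summing the manipulated equations, ΔH° = (-74.8) + (-554.7) + (-424.7) = -1054.2 kJ

ΔH° = -1054.2 kJ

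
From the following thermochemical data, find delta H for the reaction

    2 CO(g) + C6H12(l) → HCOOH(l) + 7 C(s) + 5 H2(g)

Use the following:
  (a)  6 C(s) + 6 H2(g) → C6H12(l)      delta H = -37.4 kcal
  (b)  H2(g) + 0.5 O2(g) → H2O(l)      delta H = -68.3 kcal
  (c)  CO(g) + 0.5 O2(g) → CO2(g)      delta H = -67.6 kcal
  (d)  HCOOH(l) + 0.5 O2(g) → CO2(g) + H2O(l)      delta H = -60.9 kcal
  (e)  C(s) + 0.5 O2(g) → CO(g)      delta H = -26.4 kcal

(a) reversed (C6H12(l) must end up as a reactant): +37.4 kcal
(b) as written: -68.3 kcal
(c) as written: -67.6 kcal
(d) reversed (reverse to put HCOOH(l) on the product side): +60.9 kcal
(e) reversed: +26.4 kcal
delta H = (-1)·(-37.4) + (1)·(-68.3) + (1)·(-67.6) + (-1)·(-60.9) + (-1)·(-26.4) = -11.2 kcal

delta H = -11.2 kcal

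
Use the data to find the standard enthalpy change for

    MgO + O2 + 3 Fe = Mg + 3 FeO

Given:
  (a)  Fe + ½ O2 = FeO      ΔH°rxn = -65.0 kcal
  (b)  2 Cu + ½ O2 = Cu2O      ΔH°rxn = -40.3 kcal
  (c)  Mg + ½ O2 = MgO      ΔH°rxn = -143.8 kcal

(a) × 3: (3)·(-65.0) = -195.0 kcal
(b): not needed.
(c) reversed: +143.8 kcal
ΔH°rxn = (3)·(-65.0) + (-1)·(-143.8) = -51.2 kcal

ΔH°rxn = -51.2 kcal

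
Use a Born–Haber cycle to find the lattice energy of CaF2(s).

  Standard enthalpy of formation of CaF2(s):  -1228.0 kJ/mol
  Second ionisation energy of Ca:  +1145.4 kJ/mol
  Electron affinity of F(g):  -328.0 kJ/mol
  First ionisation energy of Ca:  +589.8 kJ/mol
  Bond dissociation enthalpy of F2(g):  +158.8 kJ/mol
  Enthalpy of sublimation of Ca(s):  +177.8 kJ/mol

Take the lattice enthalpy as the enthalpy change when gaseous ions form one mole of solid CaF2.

U = -2643.8 kJ/mol

ΔHf° = 1·ΔHsub + 1·(ΣIE) + 1·D(F2) + 2·EA + U
-1228.0 = 1·(+177.8) + 1·(+1735.2) + 1·(+158.8) + 2·(-328.0) + U
U = -1228.0 − (+1415.8) = -2643.8 kJ/mol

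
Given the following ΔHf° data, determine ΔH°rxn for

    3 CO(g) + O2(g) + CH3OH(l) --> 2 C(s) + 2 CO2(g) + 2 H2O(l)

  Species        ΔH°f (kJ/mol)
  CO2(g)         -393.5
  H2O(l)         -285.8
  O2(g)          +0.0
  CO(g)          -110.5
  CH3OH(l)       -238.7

ΔH°rxn = -788.4 kJ/mol

ΔH°rxn = Σ nΔHf°(products) − Σ nΔHf°(reactants).
Products: 2·(+0.0) + 2·(-393.5) + 2·(-285.8) = -1358.6
Reactants: 3·(-110.5) + 1·(+0.0) + 1·(-238.7) = -570.2
ΔH°rxn = (-1358.6) − (-570.2) = -788.4 kJ/mol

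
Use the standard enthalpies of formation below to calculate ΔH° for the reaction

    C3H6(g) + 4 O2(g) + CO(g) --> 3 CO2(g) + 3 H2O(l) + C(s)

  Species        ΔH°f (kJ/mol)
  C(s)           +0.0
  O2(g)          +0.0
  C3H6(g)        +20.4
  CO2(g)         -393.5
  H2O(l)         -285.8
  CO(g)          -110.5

ΔH° = -1947.8 kJ/mol

ΔH°rxn = Σ nΔHf°(products) − Σ nΔHf°(reactants).
Products: 3·(-393.5) + 3·(-285.8) + 1·(+0.0) = -2037.9
Reactants: 1·(+20.4) + 4·(+0.0) + 1·(-110.5) = -90.1
ΔH° = (-2037.9) − (-90.1) = -1947.8 kJ/mol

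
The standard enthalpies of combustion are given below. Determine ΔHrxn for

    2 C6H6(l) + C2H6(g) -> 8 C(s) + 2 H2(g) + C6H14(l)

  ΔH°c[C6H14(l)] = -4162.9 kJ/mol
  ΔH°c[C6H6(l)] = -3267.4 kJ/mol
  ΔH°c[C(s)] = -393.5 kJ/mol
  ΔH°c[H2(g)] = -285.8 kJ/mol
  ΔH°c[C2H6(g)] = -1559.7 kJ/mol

With combustion enthalpies, reactants minus products:
= [2·(-3267.4) + 1·(-1559.7)] − [8·(-393.5) + 2·(-285.8) + 1·(-4162.9)]
= -212.0 kJ/mol

ΔHrxn = -212.0 kJ/mol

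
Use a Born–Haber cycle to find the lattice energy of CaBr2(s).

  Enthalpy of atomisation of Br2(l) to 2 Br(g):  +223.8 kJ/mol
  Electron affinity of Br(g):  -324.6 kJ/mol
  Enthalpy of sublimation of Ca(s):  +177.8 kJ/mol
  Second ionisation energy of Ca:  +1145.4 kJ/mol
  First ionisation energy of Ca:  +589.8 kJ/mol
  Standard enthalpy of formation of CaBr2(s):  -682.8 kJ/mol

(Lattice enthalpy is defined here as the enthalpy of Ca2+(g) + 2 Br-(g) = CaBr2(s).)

ΔHf° = 1·ΔHsub + 1·(ΣIE) + 1·D(Br2) + 2·EA + U
-682.8 = 1·(+177.8) + 1·(+1735.2) + 1·(+223.8) + 2·(-324.6) + U
U = -682.8 − (+1487.6) = -2170.4 kJ/mol

U = -2170.4 kJ/mol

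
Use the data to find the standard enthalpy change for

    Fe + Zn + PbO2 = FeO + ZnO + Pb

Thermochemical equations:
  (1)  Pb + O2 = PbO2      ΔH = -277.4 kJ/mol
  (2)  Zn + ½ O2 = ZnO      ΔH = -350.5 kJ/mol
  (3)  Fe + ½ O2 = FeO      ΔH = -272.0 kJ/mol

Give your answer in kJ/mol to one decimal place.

ΔH = -345.1 kJ/mol

(1) reversed (PbO2 must end up as a reactant): +277.4 kJ/mol
(2) as written (ZnO already on the product side): -350.5 kJ/mol
(3) as written (FeO already on the product side): -272.0 kJ/mol
ΔH = (+277.4) + (-350.5) + (-272.0) = -345.1 kJ/mol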